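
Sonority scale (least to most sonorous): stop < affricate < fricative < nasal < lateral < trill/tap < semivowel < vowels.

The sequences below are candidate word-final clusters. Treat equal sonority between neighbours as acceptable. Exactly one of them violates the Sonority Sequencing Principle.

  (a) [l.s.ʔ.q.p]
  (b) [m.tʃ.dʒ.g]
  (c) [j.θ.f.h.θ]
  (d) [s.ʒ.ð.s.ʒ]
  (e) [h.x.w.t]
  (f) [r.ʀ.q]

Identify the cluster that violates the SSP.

e

(a) [l.s.ʔ.q.p]: profile 5-3-1-1-1 — obeys.
(b) [m.tʃ.dʒ.g]: profile 4-2-2-1 — obeys.
(c) [j.θ.f.h.θ]: profile 7-3-3-3-3 — obeys.
(d) [s.ʒ.ð.s.ʒ]: profile 3-3-3-3-3 — obeys.
(e) [h.x.w.t]: profile 3-3-7-1 — violates.
(f) [r.ʀ.q]: profile 6-6-1 — obeys.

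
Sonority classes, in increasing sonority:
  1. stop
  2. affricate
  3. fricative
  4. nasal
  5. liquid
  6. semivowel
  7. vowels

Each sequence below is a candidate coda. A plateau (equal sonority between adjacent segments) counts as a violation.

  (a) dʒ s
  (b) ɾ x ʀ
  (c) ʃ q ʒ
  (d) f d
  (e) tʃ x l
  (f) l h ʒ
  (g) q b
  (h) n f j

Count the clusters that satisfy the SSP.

1

(a) sonority 2-3: ill-formed.
(b) sonority 5-3-5: ill-formed.
(c) sonority 3-1-3: ill-formed.
(d) sonority 3-1: well-formed.
(e) sonority 2-3-5: ill-formed.
(f) sonority 5-3-3: ill-formed.
(g) sonority 1-1: ill-formed.
(h) sonority 4-3-6: ill-formed.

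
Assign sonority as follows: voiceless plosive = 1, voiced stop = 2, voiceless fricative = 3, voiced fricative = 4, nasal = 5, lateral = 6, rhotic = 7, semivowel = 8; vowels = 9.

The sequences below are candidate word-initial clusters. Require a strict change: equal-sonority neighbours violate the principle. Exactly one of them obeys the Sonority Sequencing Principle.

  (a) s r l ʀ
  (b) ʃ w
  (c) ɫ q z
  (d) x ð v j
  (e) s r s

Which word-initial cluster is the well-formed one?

(a) s r l ʀ: profile 3-7-6-7 — violates.
(b) ʃ w: profile 3-8 — obeys.
(c) ɫ q z: profile 6-1-4 — violates.
(d) x ð v j: profile 3-4-4-8 — violates.
(e) s r s: profile 3-7-3 — violates.

b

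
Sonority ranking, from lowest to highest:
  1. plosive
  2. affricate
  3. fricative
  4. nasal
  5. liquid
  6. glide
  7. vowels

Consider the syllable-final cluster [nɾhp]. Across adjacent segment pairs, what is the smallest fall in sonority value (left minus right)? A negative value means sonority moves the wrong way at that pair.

-1

/n/: nasal = 4.
/ɾ/: liquid = 5.
/h/: fricative = 3.
/p/: plosive = 1.
/n/→/ɾ/: change -1.
/ɾ/→/h/: change +2.
/h/→/p/: change +2.
Minimum = -1.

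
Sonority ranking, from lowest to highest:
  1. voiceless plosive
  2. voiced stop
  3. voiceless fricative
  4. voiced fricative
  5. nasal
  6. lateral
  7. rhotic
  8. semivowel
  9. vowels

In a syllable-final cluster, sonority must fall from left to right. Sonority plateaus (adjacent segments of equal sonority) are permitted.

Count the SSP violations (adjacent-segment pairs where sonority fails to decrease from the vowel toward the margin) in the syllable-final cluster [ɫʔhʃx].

/ɫ/ is a lateral (sonority 6).
/ʔ/ is a voiceless plosive (sonority 1).
/h/ is a voiceless fricative (sonority 3).
/ʃ/ is a voiceless fricative (sonority 3).
/x/ is a voiceless fricative (sonority 3).
/ɫ/→/ʔ/: 6→1 (falls) — ok.
/ʔ/→/h/: 1→3 (does not fall) — violation.
/h/→/ʃ/: 3→3 (plateau, allowed) — ok.
/ʃ/→/x/: 3→3 (plateau, allowed) — ok.

1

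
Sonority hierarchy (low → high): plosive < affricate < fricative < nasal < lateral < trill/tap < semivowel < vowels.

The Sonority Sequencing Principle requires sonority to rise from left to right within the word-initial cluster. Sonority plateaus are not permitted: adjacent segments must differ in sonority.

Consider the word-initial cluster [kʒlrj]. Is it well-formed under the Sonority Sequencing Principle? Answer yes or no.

yes

/k/ — plosive, sonority 1.
/ʒ/ — fricative, sonority 3.
/l/ — lateral, sonority 5.
/r/ — trill/tap, sonority 6.
/j/ — semivowel, sonority 7.
The profile 1-3-5-6-7 strictly rises, so the word-initial cluster satisfies the SSP.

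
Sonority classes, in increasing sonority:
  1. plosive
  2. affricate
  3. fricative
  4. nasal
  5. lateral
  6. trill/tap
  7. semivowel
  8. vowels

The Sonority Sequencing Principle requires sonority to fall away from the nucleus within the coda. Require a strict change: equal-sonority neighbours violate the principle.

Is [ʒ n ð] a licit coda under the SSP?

no

/ʒ/ is a fricative (sonority 3).
/n/ is a nasal (sonority 4).
/ð/ is a fricative (sonority 3).
The profile is 3-4-3. Between /ʒ/ (3) and /n/ (4) sonority does not fall, so the cluster violates the SSP.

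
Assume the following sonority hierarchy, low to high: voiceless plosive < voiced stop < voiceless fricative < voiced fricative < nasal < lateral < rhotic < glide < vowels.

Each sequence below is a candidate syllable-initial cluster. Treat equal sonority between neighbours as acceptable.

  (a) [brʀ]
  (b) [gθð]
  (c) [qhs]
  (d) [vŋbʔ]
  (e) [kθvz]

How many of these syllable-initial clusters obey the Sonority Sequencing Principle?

(a) [brʀ]: profile 2-7-7 — obeys.
(b) [gθð]: profile 2-3-4 — obeys.
(c) [qhs]: profile 1-3-3 — obeys.
(d) [vŋbʔ]: profile 4-5-2-1 — violates.
(e) [kθvz]: profile 1-3-4-4 — obeys.

4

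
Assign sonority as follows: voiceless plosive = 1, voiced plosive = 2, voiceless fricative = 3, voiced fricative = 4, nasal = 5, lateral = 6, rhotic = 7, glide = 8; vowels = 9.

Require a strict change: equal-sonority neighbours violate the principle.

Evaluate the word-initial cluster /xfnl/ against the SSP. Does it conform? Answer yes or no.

no

/x/ is a voiceless fricative (sonority 3).
/f/ is a voiceless fricative (sonority 3).
/n/ is a nasal (sonority 5).
/l/ is a lateral (sonority 6).
The profile is 3-3-5-6. Between /x/ (3) and /f/ (3) sonority does not rise, so the cluster violates the SSP.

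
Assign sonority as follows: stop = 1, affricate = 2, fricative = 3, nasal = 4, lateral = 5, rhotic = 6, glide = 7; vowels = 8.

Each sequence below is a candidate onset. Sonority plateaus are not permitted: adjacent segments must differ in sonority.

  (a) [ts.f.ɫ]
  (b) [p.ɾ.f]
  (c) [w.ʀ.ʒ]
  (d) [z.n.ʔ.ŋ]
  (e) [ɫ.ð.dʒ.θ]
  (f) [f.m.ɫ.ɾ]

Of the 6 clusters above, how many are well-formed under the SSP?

2

(a) sonority 2-3-5: well-formed.
(b) sonority 1-6-3: ill-formed.
(c) sonority 7-6-3: ill-formed.
(d) sonority 3-4-1-4: ill-formed.
(e) sonority 5-3-2-3: ill-formed.
(f) sonority 3-4-5-6: well-formed.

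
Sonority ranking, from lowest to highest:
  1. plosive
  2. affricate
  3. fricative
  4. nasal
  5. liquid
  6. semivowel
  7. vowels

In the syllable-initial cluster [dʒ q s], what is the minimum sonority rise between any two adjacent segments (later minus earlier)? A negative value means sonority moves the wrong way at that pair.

-1

/dʒ/: affricate = 2.
/q/: plosive = 1.
/s/: fricative = 3.
/dʒ/→/q/: change -1.
/q/→/s/: change +2.
Minimum = -1.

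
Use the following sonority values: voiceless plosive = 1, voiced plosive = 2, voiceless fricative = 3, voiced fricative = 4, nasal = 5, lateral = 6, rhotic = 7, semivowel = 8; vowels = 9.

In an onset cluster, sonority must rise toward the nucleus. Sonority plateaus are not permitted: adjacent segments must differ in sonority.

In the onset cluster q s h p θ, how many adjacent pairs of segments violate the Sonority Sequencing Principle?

/q/: voiceless plosive = 1.
/s/: voiceless fricative = 3.
/h/: voiceless fricative = 3.
/p/: voiceless plosive = 1.
/θ/: voiceless fricative = 3.
/q/→/s/: 1→3 (rises) — ok.
/s/→/h/: 3→3 (plateau) — violation.
/h/→/p/: 3→1 (does not rise) — violation.
/p/→/θ/: 1→3 (rises) — ok.

2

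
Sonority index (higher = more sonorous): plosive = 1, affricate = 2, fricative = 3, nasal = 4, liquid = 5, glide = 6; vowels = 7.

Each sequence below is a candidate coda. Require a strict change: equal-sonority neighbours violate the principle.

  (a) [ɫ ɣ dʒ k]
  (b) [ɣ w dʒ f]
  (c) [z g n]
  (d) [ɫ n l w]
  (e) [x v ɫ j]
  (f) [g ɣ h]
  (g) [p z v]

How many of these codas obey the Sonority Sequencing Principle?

1

(a) 5-3-2-1 → obeys
(b) 3-6-2-3 → violates
(c) 3-1-4 → violates
(d) 5-4-5-6 → violates
(e) 3-3-5-6 → violates
(f) 1-3-3 → violates
(g) 1-3-3 → violates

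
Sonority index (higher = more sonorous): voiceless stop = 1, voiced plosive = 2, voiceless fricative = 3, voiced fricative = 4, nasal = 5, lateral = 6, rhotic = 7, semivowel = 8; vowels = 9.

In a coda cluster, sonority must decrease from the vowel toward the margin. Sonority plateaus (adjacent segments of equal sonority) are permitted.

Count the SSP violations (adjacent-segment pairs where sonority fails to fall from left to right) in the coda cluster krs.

1

/k/ — voiceless stop, sonority 1.
/r/ — rhotic, sonority 7.
/s/ — voiceless fricative, sonority 3.
/k/→/r/: 1→7 (does not fall) — violation.
/r/→/s/: 7→3 (falls) — ok.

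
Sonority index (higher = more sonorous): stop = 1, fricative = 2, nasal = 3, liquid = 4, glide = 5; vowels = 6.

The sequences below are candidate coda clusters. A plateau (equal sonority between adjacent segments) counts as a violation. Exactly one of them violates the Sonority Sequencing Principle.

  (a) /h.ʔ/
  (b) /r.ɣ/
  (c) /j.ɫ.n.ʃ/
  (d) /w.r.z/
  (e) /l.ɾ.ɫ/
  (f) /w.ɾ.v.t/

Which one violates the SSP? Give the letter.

(a) 2-1 → obeys
(b) 4-2 → obeys
(c) 5-4-3-2 → obeys
(d) 5-4-2 → obeys
(e) 4-4-4 → violates
(f) 5-4-2-1 → obeys

e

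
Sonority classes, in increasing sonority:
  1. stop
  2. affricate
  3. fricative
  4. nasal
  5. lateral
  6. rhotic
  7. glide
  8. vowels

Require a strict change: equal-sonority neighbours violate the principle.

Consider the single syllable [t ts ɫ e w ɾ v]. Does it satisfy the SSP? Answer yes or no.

Onset: /t/ is a stop (sonority 1), /ts/ is an affricate (sonority 2), /ɫ/ is a lateral (sonority 5); then the nucleus /e/ (sonority 8).
Onset profile 1-2-5-8 — rises to the nucleus.
Coda: /w/ is a glide (sonority 7), /ɾ/ is a rhotic (sonority 6), /v/ is a fricative (sonority 3).
Coda profile 8-7-6-3 — falls from the nucleus.

yes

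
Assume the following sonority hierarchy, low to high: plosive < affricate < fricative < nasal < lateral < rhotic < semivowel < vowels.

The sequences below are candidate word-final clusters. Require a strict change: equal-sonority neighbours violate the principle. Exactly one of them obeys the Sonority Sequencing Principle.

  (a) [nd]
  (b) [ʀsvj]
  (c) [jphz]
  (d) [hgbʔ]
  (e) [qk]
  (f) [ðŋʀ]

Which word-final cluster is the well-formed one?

(a) sonority 4-1: well-formed.
(b) sonority 6-3-3-7: ill-formed.
(c) sonority 7-1-3-3: ill-formed.
(d) sonority 3-1-1-1: ill-formed.
(e) sonority 1-1: ill-formed.
(f) sonority 3-4-6: ill-formed.

a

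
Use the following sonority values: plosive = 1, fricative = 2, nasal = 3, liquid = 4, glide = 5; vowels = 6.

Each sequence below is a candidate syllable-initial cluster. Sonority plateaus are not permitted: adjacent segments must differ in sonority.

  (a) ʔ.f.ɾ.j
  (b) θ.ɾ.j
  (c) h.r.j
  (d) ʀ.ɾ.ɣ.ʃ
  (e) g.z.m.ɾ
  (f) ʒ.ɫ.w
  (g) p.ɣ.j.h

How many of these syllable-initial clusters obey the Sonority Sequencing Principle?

(a) sonority 1-2-4-5: well-formed.
(b) sonority 2-4-5: well-formed.
(c) sonority 2-4-5: well-formed.
(d) sonority 4-4-2-2: ill-formed.
(e) sonority 1-2-3-4: well-formed.
(f) sonority 2-4-5: well-formed.
(g) sonority 1-2-5-2: ill-formed.

5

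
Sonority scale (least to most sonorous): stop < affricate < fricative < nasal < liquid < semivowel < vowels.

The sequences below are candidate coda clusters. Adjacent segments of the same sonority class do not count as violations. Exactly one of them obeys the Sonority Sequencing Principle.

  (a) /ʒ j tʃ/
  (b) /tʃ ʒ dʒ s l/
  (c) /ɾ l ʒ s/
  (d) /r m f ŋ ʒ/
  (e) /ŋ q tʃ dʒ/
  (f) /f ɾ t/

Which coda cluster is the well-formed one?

c

(a) /ʒ j tʃ/: profile 3-6-2 — violates.
(b) /tʃ ʒ dʒ s l/: profile 2-3-2-3-5 — violates.
(c) /ɾ l ʒ s/: profile 5-5-3-3 — obeys.
(d) /r m f ŋ ʒ/: profile 5-4-3-4-3 — violates.
(e) /ŋ q tʃ dʒ/: profile 4-1-2-2 — violates.
(f) /f ɾ t/: profile 3-5-1 — violates.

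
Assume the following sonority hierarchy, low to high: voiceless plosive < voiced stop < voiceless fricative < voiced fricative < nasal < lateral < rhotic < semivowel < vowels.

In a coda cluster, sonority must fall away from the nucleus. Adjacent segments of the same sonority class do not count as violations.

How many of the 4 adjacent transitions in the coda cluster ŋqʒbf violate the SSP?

2

/ŋ/ — nasal, sonority 5.
/q/ — voiceless plosive, sonority 1.
/ʒ/ — voiced fricative, sonority 4.
/b/ — voiced stop, sonority 2.
/f/ — voiceless fricative, sonority 3.
/ŋ/→/q/: 5→1 (falls) — ok.
/q/→/ʒ/: 1→4 (does not fall) — violation.
/ʒ/→/b/: 4→2 (falls) — ok.
/b/→/f/: 2→3 (does not fall) — violation.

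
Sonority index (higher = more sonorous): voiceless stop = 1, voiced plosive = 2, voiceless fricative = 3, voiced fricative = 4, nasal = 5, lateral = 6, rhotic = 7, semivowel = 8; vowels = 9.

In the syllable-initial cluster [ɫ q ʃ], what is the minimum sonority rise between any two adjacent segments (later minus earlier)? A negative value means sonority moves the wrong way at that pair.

/ɫ/ — lateral, sonority 6.
/q/ — voiceless stop, sonority 1.
/ʃ/ — voiceless fricative, sonority 3.
/ɫ/→/q/: change -5.
/q/→/ʃ/: change +2.
Minimum = -5.

-5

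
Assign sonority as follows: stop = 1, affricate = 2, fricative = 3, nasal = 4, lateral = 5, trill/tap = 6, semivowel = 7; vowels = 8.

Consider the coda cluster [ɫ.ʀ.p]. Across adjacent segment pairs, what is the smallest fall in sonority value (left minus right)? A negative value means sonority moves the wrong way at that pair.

/ɫ/ — lateral, sonority 5.
/ʀ/ — trill/tap, sonority 6.
/p/ — stop, sonority 1.
/ɫ/→/ʀ/: change -1.
/ʀ/→/p/: change +5.
Minimum = -1.

-1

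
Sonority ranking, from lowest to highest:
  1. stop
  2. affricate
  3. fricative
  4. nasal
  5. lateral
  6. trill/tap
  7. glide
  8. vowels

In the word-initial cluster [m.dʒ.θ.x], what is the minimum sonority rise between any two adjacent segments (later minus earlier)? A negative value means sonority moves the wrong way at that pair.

/m/ — nasal, sonority 4.
/dʒ/ — affricate, sonority 2.
/θ/ — fricative, sonority 3.
/x/ — fricative, sonority 3.
/m/→/dʒ/: change -2.
/dʒ/→/θ/: change +1.
/θ/→/x/: change +0.
Minimum = -2.

-2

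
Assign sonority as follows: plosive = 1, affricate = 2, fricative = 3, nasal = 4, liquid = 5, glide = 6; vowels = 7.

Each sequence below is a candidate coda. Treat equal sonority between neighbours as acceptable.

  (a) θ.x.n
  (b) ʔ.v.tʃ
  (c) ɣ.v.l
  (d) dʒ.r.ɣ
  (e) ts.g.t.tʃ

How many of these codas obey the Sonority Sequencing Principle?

0

(a) sonority 3-3-4: ill-formed.
(b) sonority 1-3-2: ill-formed.
(c) sonority 3-3-5: ill-formed.
(d) sonority 2-5-3: ill-formed.
(e) sonority 2-1-1-2: ill-formed.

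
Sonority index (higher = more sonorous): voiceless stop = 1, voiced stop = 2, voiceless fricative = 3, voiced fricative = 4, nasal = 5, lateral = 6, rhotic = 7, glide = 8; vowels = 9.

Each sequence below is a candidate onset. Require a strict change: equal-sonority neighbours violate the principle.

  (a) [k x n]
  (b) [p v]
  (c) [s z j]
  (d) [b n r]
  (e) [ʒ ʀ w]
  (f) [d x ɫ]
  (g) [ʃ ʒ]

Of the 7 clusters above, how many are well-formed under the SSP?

7

(a) 1-3-5 → obeys
(b) 1-4 → obeys
(c) 3-4-8 → obeys
(d) 2-5-7 → obeys
(e) 4-7-8 → obeys
(f) 2-3-6 → obeys
(g) 3-4 → obeys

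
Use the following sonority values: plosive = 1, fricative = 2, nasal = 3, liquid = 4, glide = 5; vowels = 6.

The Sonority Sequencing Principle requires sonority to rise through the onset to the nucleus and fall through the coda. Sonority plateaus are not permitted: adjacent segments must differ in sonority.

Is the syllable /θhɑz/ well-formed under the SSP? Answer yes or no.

no

Onset: /θ/ is a fricative (sonority 2), /h/ is a fricative (sonority 2); then the nucleus /ɑ/ (sonority 6).
Onset profile 2-2-6 — does not strictly rise throughout.
Coda: /z/ is a fricative (sonority 2).
Coda profile 6-2 — falls from the nucleus.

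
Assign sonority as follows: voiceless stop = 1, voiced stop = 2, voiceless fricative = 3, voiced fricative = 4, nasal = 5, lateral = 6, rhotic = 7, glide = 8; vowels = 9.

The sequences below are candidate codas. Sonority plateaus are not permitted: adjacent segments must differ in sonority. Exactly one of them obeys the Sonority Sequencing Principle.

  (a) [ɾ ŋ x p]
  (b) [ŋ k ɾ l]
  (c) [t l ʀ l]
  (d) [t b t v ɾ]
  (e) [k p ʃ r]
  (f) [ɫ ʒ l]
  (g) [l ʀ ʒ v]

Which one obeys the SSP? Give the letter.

(a) 7-5-3-1 → obeys
(b) 5-1-7-6 → violates
(c) 1-6-7-6 → violates
(d) 1-2-1-4-7 → violates
(e) 1-1-3-7 → violates
(f) 6-4-6 → violates
(g) 6-7-4-4 → violates

a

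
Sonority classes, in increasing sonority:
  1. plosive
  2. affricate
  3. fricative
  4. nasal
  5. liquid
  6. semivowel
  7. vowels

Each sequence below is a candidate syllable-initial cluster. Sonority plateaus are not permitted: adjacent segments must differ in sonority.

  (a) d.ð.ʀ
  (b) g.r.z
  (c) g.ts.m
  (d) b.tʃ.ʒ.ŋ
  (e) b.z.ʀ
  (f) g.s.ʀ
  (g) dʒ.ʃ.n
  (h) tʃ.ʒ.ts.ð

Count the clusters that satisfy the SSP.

(a) 1-3-5 → obeys
(b) 1-5-3 → violates
(c) 1-2-4 → obeys
(d) 1-2-3-4 → obeys
(e) 1-3-5 → obeys
(f) 1-3-5 → obeys
(g) 2-3-4 → obeys
(h) 2-3-2-3 → violates

6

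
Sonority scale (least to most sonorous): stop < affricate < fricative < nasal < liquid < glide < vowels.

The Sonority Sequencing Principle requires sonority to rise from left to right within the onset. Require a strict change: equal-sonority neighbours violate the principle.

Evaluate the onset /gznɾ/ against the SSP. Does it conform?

/g/: stop = 1.
/z/: fricative = 3.
/n/: nasal = 4.
/ɾ/: liquid = 5.
The profile 1-3-4-5 strictly rises, so the onset satisfies the SSP.

yes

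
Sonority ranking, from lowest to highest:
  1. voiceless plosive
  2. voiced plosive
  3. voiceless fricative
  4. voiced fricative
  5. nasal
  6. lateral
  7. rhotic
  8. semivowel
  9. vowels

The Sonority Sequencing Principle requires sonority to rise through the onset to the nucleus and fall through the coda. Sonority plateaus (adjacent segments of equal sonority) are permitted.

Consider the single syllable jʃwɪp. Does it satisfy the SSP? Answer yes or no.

Onset: /j/ is a semivowel (sonority 8), /ʃ/ is a voiceless fricative (sonority 3), /w/ is a semivowel (sonority 8); then the nucleus /ɪ/ (sonority 9).
Onset profile 8-3-8-9 — does not rise throughout.
Coda: /p/ is a voiceless plosive (sonority 1).
Coda profile 9-1 — falls from the nucleus.

no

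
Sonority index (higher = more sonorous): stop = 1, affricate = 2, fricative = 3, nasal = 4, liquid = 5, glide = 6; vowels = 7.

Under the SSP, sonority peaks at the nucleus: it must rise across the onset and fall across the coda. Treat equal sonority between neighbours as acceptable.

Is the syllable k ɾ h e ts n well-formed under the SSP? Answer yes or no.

Onset: /k/ is a stop (sonority 1), /ɾ/ is a liquid (sonority 5), /h/ is a fricative (sonority 3); then the nucleus /e/ (sonority 7).
Onset profile 1-5-3-7 — does not rise throughout.
Coda: /ts/ is an affricate (sonority 2), /n/ is a nasal (sonority 4).
Coda profile 7-2-4 — does not fall throughout.

no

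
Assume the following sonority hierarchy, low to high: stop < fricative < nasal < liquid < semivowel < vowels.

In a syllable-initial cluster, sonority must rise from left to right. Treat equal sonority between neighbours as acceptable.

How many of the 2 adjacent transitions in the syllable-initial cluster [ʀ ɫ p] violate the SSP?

/ʀ/: liquid = 4.
/ɫ/: liquid = 4.
/p/: stop = 1.
/ʀ/→/ɫ/: 4→4 (plateau, allowed) — ok.
/ɫ/→/p/: 4→1 (does not rise) — violation.

1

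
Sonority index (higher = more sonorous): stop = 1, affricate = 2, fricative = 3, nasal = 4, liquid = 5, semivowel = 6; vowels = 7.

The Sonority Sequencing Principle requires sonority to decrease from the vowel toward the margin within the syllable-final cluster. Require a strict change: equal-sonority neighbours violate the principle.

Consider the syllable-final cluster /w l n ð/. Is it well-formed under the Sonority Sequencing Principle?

/w/ is a semivowel (sonority 6).
/l/ is a liquid (sonority 5).
/n/ is a nasal (sonority 4).
/ð/ is a fricative (sonority 3).
The profile 6-5-4-3 strictly falls, so the syllable-final cluster satisfies the SSP.

yes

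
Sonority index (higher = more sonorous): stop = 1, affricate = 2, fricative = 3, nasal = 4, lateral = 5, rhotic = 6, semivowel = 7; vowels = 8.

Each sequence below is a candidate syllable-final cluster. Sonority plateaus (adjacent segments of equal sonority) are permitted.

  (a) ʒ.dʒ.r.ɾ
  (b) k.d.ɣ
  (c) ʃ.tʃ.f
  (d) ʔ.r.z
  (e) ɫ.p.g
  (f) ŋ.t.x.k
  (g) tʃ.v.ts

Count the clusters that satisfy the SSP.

1

(a) 3-2-6-6 → violates
(b) 1-1-3 → violates
(c) 3-2-3 → violates
(d) 1-6-3 → violates
(e) 5-1-1 → obeys
(f) 4-1-3-1 → violates
(g) 2-3-2 → violates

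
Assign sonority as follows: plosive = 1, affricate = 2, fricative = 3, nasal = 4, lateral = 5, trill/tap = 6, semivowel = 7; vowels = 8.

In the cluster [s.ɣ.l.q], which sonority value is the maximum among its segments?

5

/s/ is a fricative (sonority 3).
/ɣ/ is a fricative (sonority 3).
/l/ is a lateral (sonority 5).
/q/ is a plosive (sonority 1).
The maximum is 5.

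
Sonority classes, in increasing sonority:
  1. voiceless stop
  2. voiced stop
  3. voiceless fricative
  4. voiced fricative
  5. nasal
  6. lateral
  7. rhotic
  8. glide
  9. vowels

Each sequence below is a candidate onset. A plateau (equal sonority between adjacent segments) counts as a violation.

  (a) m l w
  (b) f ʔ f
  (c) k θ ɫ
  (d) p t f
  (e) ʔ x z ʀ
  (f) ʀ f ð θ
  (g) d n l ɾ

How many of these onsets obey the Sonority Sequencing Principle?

4

(a) m l w: profile 5-6-8 — obeys.
(b) f ʔ f: profile 3-1-3 — violates.
(c) k θ ɫ: profile 1-3-6 — obeys.
(d) p t f: profile 1-1-3 — violates.
(e) ʔ x z ʀ: profile 1-3-4-7 — obeys.
(f) ʀ f ð θ: profile 7-3-4-3 — violates.
(g) d n l ɾ: profile 2-5-6-7 — obeys.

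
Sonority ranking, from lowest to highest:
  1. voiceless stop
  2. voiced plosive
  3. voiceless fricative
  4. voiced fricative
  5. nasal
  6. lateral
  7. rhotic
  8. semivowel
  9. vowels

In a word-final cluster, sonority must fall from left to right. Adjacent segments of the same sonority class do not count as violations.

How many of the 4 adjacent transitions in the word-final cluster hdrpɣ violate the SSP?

2

/h/: voiceless fricative = 3.
/d/: voiced plosive = 2.
/r/: rhotic = 7.
/p/: voiceless stop = 1.
/ɣ/: voiced fricative = 4.
/h/→/d/: 3→2 (falls) — ok.
/d/→/r/: 2→7 (does not fall) — violation.
/r/→/p/: 7→1 (falls) — ok.
/p/→/ɣ/: 1→4 (does not fall) — violation.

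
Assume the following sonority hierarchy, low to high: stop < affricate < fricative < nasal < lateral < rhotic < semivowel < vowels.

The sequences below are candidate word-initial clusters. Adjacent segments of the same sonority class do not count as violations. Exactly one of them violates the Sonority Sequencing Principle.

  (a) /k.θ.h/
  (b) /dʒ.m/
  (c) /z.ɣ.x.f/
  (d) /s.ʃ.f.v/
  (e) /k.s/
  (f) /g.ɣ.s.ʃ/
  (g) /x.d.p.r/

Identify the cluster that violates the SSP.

g

(a) /k.θ.h/: profile 1-3-3 — obeys.
(b) /dʒ.m/: profile 2-4 — obeys.
(c) /z.ɣ.x.f/: profile 3-3-3-3 — obeys.
(d) /s.ʃ.f.v/: profile 3-3-3-3 — obeys.
(e) /k.s/: profile 1-3 — obeys.
(f) /g.ɣ.s.ʃ/: profile 1-3-3-3 — obeys.
(g) /x.d.p.r/: profile 3-1-1-6 — violates.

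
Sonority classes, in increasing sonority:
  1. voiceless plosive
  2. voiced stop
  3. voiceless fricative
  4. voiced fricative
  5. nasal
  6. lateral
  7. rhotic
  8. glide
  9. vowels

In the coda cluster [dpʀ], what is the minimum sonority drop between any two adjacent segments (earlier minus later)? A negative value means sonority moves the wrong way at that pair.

/d/ — voiced stop, sonority 2.
/p/ — voiceless plosive, sonority 1.
/ʀ/ — rhotic, sonority 7.
/d/→/p/: change +1.
/p/→/ʀ/: change -6.
Minimum = -6.

-6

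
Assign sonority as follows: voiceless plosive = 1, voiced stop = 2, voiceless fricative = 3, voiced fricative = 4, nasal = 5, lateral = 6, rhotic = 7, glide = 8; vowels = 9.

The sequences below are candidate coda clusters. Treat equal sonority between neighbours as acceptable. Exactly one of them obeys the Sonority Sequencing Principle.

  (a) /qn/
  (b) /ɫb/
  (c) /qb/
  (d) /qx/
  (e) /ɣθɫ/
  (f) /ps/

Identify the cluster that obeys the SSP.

(a) sonority 1-5: ill-formed.
(b) sonority 6-2: well-formed.
(c) sonority 1-2: ill-formed.
(d) sonority 1-3: ill-formed.
(e) sonority 4-3-6: ill-formed.
(f) sonority 1-3: ill-formed.

b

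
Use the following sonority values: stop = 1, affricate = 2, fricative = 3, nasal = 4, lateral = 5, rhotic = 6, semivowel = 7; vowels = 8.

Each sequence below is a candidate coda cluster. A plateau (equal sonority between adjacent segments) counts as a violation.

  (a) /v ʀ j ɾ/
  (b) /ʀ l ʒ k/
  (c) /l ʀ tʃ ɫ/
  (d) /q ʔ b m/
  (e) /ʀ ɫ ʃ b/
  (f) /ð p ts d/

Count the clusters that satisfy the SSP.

(a) sonority 3-6-7-6: ill-formed.
(b) sonority 6-5-3-1: well-formed.
(c) sonority 5-6-2-5: ill-formed.
(d) sonority 1-1-1-4: ill-formed.
(e) sonority 6-5-3-1: well-formed.
(f) sonority 3-1-2-1: ill-formed.

2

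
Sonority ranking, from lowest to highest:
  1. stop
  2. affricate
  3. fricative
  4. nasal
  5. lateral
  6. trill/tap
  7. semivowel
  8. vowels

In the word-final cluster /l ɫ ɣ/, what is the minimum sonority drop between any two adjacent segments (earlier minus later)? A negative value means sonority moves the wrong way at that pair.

/l/ is a lateral (sonority 5).
/ɫ/ is a lateral (sonority 5).
/ɣ/ is a fricative (sonority 3).
/l/→/ɫ/: change +0.
/ɫ/→/ɣ/: change +2.
Minimum = 0.

0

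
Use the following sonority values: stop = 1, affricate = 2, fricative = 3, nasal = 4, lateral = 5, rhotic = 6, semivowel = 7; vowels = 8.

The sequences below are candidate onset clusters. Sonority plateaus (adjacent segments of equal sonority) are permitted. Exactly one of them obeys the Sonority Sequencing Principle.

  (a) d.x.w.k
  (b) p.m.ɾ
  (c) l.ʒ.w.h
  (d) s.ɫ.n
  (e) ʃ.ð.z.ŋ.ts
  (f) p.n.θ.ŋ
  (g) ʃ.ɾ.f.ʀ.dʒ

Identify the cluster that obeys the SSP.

b

(a) sonority 1-3-7-1: ill-formed.
(b) sonority 1-4-6: well-formed.
(c) sonority 5-3-7-3: ill-formed.
(d) sonority 3-5-4: ill-formed.
(e) sonority 3-3-3-4-2: ill-formed.
(f) sonority 1-4-3-4: ill-formed.
(g) sonority 3-6-3-6-2: ill-formed.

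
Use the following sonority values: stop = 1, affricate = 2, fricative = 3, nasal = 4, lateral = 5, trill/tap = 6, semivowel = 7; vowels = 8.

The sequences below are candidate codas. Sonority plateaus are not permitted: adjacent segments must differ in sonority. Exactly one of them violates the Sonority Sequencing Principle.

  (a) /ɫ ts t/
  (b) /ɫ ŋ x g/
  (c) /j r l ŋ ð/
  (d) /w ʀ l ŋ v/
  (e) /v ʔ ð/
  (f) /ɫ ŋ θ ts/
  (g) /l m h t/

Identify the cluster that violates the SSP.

(a) 5-2-1 → obeys
(b) 5-4-3-1 → obeys
(c) 7-6-5-4-3 → obeys
(d) 7-6-5-4-3 → obeys
(e) 3-1-3 → violates
(f) 5-4-3-2 → obeys
(g) 5-4-3-1 → obeys

e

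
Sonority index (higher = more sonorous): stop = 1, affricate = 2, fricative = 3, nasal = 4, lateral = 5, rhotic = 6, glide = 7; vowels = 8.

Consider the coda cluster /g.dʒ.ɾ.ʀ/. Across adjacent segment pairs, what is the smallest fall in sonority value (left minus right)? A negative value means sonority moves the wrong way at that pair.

/g/: stop = 1.
/dʒ/: affricate = 2.
/ɾ/: rhotic = 6.
/ʀ/: rhotic = 6.
/g/→/dʒ/: change -1.
/dʒ/→/ɾ/: change -4.
/ɾ/→/ʀ/: change +0.
Minimum = -4.

-4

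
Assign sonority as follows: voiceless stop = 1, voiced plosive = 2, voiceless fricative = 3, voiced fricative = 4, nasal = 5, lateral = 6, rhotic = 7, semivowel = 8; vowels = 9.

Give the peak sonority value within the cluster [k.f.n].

/k/ is a voiceless stop (sonority 1).
/f/ is a voiceless fricative (sonority 3).
/n/ is a nasal (sonority 5).
The maximum is 5.

5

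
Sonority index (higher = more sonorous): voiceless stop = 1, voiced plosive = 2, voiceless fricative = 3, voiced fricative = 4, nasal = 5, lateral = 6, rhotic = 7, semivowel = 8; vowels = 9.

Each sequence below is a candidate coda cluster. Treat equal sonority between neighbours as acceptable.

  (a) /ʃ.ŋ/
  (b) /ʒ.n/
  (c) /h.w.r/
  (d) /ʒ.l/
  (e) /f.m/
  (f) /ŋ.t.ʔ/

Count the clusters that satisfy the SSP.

(a) 3-5 → violates
(b) 4-5 → violates
(c) 3-8-7 → violates
(d) 4-6 → violates
(e) 3-5 → violates
(f) 5-1-1 → obeys

1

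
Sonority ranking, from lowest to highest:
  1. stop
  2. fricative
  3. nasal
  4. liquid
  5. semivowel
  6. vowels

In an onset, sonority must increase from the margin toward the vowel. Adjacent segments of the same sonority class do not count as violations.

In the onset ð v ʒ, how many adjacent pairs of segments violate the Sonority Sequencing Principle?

0

/ð/ — fricative, sonority 2.
/v/ — fricative, sonority 2.
/ʒ/ — fricative, sonority 2.
/ð/→/v/: 2→2 (plateau, allowed) — ok.
/v/→/ʒ/: 2→2 (plateau, allowed) — ok.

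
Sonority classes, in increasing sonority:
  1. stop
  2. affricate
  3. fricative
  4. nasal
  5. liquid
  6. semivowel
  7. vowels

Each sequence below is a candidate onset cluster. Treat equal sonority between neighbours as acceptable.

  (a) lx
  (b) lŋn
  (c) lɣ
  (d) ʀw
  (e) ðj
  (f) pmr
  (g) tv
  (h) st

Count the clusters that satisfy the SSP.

(a) 5-3 → violates
(b) 5-4-4 → violates
(c) 5-3 → violates
(d) 5-6 → obeys
(e) 3-6 → obeys
(f) 1-4-5 → obeys
(g) 1-3 → obeys
(h) 3-1 → violates

4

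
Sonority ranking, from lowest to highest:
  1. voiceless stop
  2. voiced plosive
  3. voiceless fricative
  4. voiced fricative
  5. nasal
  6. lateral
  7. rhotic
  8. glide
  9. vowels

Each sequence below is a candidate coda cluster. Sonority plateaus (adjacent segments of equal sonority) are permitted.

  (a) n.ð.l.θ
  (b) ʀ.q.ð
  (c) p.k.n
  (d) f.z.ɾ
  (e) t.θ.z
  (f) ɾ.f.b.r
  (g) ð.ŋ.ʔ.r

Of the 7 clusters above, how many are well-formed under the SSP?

0

(a) 5-4-6-3 → violates
(b) 7-1-4 → violates
(c) 1-1-5 → violates
(d) 3-4-7 → violates
(e) 1-3-4 → violates
(f) 7-3-2-7 → violates
(g) 4-5-1-7 → violates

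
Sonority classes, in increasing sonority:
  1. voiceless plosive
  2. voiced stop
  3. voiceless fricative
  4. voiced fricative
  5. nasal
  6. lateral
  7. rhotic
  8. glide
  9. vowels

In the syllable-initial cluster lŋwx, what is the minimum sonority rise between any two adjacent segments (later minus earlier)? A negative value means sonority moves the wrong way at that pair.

-5

/l/ — lateral, sonority 6.
/ŋ/ — nasal, sonority 5.
/w/ — glide, sonority 8.
/x/ — voiceless fricative, sonority 3.
/l/→/ŋ/: change -1.
/ŋ/→/w/: change +3.
/w/→/x/: change -5.
Minimum = -5.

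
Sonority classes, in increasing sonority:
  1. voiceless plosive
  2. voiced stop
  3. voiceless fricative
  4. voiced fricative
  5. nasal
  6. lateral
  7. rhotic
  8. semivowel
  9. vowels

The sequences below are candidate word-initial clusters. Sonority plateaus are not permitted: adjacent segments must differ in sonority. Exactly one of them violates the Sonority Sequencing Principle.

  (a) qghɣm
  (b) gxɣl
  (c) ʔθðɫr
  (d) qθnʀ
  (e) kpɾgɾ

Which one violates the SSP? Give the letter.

e

(a) sonority 1-2-3-4-5: well-formed.
(b) sonority 2-3-4-6: well-formed.
(c) sonority 1-3-4-6-7: well-formed.
(d) sonority 1-3-5-7: well-formed.
(e) sonority 1-1-7-2-7: ill-formed.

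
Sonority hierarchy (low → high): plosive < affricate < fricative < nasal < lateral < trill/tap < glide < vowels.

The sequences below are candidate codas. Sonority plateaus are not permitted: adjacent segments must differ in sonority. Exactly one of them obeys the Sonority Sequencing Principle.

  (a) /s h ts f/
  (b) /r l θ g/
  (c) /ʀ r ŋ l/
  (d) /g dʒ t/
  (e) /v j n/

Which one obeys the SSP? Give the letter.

(a) sonority 3-3-2-3: ill-formed.
(b) sonority 6-5-3-1: well-formed.
(c) sonority 6-6-4-5: ill-formed.
(d) sonority 1-2-1: ill-formed.
(e) sonority 3-7-4: ill-formed.

b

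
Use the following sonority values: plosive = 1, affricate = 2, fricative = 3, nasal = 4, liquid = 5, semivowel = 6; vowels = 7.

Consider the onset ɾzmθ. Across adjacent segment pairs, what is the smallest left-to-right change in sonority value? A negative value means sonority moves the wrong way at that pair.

/ɾ/ — liquid, sonority 5.
/z/ — fricative, sonority 3.
/m/ — nasal, sonority 4.
/θ/ — fricative, sonority 3.
/ɾ/→/z/: change -2.
/z/→/m/: change +1.
/m/→/θ/: change -1.
Minimum = -2.

-2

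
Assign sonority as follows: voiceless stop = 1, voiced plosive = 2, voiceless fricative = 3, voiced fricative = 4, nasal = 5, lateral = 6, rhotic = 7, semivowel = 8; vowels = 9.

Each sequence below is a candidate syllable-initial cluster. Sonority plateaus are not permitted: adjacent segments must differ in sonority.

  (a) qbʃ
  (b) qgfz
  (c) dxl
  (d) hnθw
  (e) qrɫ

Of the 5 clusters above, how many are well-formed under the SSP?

(a) 1-2-3 → obeys
(b) 1-2-3-4 → obeys
(c) 2-3-6 → obeys
(d) 3-5-3-8 → violates
(e) 1-7-6 → violates

3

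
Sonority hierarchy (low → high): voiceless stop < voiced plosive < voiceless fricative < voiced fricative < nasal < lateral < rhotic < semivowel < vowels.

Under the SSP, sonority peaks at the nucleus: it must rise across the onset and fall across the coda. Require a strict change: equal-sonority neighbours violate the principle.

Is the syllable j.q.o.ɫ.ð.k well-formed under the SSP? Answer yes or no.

no

Onset: /j/ is a semivowel (sonority 8), /q/ is a voiceless stop (sonority 1); then the nucleus /o/ (sonority 9).
Onset profile 8-1-9 — does not strictly rise throughout.
Coda: /ɫ/ is a lateral (sonority 6), /ð/ is a voiced fricative (sonority 4), /k/ is a voiceless stop (sonority 1).
Coda profile 9-6-4-1 — falls from the nucleus.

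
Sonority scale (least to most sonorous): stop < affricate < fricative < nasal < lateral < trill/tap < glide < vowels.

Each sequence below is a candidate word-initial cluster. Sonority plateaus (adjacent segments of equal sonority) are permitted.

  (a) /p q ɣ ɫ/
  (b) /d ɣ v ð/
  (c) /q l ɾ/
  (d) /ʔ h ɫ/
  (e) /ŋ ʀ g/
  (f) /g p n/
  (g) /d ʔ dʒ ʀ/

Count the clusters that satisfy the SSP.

6

(a) sonority 1-1-3-5: well-formed.
(b) sonority 1-3-3-3: well-formed.
(c) sonority 1-5-6: well-formed.
(d) sonority 1-3-5: well-formed.
(e) sonority 4-6-1: ill-formed.
(f) sonority 1-1-4: well-formed.
(g) sonority 1-1-2-6: well-formed.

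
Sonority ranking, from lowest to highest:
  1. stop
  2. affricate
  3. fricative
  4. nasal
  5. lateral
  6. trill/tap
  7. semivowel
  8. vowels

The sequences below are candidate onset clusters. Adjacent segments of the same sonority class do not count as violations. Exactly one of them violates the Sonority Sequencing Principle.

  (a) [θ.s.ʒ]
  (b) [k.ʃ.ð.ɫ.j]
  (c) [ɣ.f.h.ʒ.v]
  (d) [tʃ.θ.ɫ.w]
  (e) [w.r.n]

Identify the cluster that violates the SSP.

e

(a) 3-3-3 → obeys
(b) 1-3-3-5-7 → obeys
(c) 3-3-3-3-3 → obeys
(d) 2-3-5-7 → obeys
(e) 7-6-4 → violates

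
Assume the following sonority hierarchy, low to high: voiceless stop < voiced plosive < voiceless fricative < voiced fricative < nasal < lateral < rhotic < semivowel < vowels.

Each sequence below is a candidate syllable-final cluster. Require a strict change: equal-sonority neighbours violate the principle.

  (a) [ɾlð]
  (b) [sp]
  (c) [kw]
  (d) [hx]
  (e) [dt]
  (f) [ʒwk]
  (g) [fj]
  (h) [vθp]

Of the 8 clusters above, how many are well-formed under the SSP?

(a) [ɾlð]: profile 7-6-4 — obeys.
(b) [sp]: profile 3-1 — obeys.
(c) [kw]: profile 1-8 — violates.
(d) [hx]: profile 3-3 — violates.
(e) [dt]: profile 2-1 — obeys.
(f) [ʒwk]: profile 4-8-1 — violates.
(g) [fj]: profile 3-8 — violates.
(h) [vθp]: profile 4-3-1 — obeys.

4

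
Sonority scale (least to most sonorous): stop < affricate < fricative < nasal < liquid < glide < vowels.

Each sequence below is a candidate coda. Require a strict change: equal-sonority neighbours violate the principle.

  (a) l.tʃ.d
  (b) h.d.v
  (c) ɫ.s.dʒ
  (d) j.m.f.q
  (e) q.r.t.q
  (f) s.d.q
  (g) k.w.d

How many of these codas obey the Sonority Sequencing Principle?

(a) sonority 5-2-1: well-formed.
(b) sonority 3-1-3: ill-formed.
(c) sonority 5-3-2: well-formed.
(d) sonority 6-4-3-1: well-formed.
(e) sonority 1-5-1-1: ill-formed.
(f) sonority 3-1-1: ill-formed.
(g) sonority 1-6-1: ill-formed.

3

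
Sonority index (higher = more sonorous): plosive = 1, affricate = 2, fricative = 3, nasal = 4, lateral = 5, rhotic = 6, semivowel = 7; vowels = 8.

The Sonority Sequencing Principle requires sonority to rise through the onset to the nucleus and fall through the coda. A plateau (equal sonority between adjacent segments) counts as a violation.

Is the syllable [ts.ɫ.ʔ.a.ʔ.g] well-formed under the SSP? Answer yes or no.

no

Onset: /ts/ is an affricate (sonority 2), /ɫ/ is a lateral (sonority 5), /ʔ/ is a plosive (sonority 1); then the nucleus /a/ (sonority 8).
Onset profile 2-5-1-8 — does not strictly rise throughout.
Coda: /ʔ/ is a plosive (sonority 1), /g/ is a plosive (sonority 1).
Coda profile 8-1-1 — does not strictly fall throughout.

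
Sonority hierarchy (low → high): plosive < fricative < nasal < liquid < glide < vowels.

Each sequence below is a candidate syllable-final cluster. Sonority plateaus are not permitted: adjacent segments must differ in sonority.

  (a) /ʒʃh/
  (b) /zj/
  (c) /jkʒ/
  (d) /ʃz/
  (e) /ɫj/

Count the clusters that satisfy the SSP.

0

(a) /ʒʃh/: profile 2-2-2 — violates.
(b) /zj/: profile 2-5 — violates.
(c) /jkʒ/: profile 5-1-2 — violates.
(d) /ʃz/: profile 2-2 — violates.
(e) /ɫj/: profile 4-5 — violates.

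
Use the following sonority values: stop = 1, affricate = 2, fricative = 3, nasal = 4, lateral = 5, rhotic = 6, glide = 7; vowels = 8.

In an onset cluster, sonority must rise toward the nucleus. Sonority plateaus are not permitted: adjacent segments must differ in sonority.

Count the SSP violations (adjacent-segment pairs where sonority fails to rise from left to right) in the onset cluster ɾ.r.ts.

/ɾ/ — rhotic, sonority 6.
/r/ — rhotic, sonority 6.
/ts/ — affricate, sonority 2.
/ɾ/→/r/: 6→6 (plateau) — violation.
/r/→/ts/: 6→2 (does not rise) — violation.

2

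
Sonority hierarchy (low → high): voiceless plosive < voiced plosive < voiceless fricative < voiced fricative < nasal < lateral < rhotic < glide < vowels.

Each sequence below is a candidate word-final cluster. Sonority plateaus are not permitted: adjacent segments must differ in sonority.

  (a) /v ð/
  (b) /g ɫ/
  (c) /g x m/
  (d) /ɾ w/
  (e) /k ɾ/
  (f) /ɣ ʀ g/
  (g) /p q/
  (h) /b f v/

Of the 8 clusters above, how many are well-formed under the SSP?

(a) /v ð/: profile 4-4 — violates.
(b) /g ɫ/: profile 2-6 — violates.
(c) /g x m/: profile 2-3-5 — violates.
(d) /ɾ w/: profile 7-8 — violates.
(e) /k ɾ/: profile 1-7 — violates.
(f) /ɣ ʀ g/: profile 4-7-2 — violates.
(g) /p q/: profile 1-1 — violates.
(h) /b f v/: profile 2-3-4 — violates.

0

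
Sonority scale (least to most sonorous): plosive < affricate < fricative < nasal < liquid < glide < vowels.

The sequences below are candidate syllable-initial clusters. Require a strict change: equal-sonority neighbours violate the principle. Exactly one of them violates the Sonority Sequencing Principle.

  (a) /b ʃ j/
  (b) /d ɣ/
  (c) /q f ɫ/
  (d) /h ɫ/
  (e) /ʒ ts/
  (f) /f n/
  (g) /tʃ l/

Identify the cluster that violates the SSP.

e

(a) 1-3-6 → obeys
(b) 1-3 → obeys
(c) 1-3-5 → obeys
(d) 3-5 → obeys
(e) 3-2 → violates
(f) 3-4 → obeys
(g) 2-5 → obeys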